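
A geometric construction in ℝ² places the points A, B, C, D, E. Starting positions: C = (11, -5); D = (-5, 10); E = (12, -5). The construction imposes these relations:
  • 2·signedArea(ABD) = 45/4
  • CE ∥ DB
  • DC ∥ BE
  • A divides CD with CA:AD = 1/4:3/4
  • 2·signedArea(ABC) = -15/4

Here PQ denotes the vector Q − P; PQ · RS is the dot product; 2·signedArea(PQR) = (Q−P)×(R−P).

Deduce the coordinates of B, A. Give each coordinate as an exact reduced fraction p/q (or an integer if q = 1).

A = (7, -5/4)
B = (-4, 10)

1. B_x = -4  [DC ∥ BE ∩ CE ∥ DB]
2. B_y = 10  [DC ∥ BE ∩ CE ∥ DB]
   → B = (-4, 10)
3. A_x = 7  [A divides CD with CA:AD = 1/4:3/4]
4. A_y = -5/4  [A divides CD with CA:AD = 1/4:3/4]
   → A = (7, -5/4)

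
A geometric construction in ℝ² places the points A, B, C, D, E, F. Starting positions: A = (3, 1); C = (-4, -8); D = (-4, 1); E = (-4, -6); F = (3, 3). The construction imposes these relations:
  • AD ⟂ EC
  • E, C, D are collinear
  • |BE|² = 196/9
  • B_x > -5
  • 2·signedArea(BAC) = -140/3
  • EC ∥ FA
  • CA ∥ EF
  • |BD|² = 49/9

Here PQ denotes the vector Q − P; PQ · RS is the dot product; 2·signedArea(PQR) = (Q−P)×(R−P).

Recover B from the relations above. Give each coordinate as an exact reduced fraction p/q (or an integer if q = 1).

1. B_x = -4  [line 9·x + -7·y + 80/3 = 0 ∩ |BE|² = 196/9]
2. B_y = -4/3  [line 9·x + -7·y + 80/3 = 0 ∩ |BE|² = 196/9]
   → B = (-4, -4/3)

B = (-4, -4/3)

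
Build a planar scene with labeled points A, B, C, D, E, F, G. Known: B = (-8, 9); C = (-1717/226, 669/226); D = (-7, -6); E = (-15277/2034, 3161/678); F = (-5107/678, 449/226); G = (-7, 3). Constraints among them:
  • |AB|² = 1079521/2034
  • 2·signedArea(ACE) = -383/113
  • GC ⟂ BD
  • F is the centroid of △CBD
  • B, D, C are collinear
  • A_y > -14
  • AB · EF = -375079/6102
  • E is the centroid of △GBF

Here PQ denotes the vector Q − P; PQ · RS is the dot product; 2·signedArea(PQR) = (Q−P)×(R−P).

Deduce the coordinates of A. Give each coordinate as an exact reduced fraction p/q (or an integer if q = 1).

A = (-4385/678, -3161/226)

1. A_x = -4385/678  [AB · EF = -375079/6102 ∩ 2·signedArea(ACE) = -383/113]
2. A_y = -3161/226  [AB · EF = -375079/6102 ∩ 2·signedArea(ACE) = -383/113]
   → A = (-4385/678, -3161/226)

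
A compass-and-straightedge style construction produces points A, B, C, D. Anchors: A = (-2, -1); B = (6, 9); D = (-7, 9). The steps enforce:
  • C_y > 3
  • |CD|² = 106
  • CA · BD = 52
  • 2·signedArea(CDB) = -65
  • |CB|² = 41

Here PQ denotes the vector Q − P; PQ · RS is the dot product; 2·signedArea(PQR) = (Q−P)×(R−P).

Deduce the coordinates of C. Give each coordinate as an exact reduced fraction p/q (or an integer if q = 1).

C = (2, 4)

1. C_x = 2  [2·signedArea(CDB) = -65 ∩ CA · BD = 52]
2. C_y = 4  [2·signedArea(CDB) = -65 ∩ CA · BD = 52]
   → C = (2, 4)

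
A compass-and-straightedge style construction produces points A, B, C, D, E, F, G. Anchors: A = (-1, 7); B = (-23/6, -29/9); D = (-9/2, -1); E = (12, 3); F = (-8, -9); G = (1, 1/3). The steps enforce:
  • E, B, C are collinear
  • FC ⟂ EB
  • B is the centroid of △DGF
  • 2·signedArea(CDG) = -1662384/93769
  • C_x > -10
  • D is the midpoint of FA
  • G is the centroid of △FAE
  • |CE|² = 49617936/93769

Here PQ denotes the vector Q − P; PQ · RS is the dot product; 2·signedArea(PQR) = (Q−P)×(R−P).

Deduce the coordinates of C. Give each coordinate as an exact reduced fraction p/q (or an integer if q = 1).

1. C_x = -882312/93769  [E, B, C are collinear ∩ FC ⟂ EB]
2. C_y = -507621/93769  [E, B, C are collinear ∩ FC ⟂ EB]
   → C = (-882312/93769, -507621/93769)

C = (-882312/93769, -507621/93769)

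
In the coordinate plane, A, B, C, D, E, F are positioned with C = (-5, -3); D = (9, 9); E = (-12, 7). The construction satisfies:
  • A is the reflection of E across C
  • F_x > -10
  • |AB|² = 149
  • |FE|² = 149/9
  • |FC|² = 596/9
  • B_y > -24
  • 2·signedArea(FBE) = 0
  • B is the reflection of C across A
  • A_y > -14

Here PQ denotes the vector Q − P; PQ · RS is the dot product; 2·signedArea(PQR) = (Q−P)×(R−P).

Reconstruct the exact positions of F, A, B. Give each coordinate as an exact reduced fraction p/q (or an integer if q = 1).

1. A_x = 2  [A is the reflection of E across C]
2. A_y = -13  [A is the reflection of E across C]
   → A = (2, -13)
3. B_x = 9  [B is the reflection of C across A]
4. B_y = -23  [B is the reflection of C across A]
   → B = (9, -23)
5. F_x = -29/3  [line -30·x + -21·y + -213 = 0 ∩ |FE|² = 149/9]
6. F_y = 11/3  [line -30·x + -21·y + -213 = 0 ∩ |FE|² = 149/9]
   → F = (-29/3, 11/3)

A = (2, -13)
B = (9, -23)
F = (-29/3, 11/3)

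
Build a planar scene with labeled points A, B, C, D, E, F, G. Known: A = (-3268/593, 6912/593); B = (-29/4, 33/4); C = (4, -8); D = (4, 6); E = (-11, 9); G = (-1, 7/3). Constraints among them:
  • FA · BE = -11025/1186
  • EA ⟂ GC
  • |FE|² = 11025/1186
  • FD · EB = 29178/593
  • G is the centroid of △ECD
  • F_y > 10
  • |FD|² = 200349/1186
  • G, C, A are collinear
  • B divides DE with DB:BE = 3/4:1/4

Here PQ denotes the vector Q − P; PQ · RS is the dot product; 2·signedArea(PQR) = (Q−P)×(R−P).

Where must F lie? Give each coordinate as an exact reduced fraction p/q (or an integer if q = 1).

1. F_x = -9791/1186  [line 15/4·x + -3/4·y + 45903/1186 = 0 ∩ |FD|² = 200349/1186]
2. F_y = 12249/1186  [line 15/4·x + -3/4·y + 45903/1186 = 0 ∩ |FD|² = 200349/1186]
   → F = (-9791/1186, 12249/1186)

F = (-9791/1186, 12249/1186)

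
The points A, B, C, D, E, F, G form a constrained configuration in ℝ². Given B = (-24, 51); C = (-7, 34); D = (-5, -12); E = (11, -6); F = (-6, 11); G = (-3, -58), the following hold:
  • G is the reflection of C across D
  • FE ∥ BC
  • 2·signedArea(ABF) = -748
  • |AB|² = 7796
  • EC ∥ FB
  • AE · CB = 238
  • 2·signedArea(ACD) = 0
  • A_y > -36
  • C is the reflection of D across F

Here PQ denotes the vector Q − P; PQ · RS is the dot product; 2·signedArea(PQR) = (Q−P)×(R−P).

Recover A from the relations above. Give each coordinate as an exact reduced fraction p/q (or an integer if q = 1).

A = (-4, -35)

1. A_x = -4  [2·signedArea(ACD) = 0 ∩ AE · CB = 238]
2. A_y = -35  [2·signedArea(ACD) = 0 ∩ AE · CB = 238]
   → A = (-4, -35)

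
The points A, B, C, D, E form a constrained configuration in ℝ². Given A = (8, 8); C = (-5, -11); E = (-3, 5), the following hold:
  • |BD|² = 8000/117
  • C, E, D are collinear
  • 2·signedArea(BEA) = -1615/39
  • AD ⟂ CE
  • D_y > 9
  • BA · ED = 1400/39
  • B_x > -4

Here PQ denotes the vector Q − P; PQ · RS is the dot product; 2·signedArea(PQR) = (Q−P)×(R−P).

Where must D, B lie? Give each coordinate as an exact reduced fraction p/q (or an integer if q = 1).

1. D_x = -32/13  [C, E, D are collinear ∩ AD ⟂ CE]
2. D_y = 121/13  [C, E, D are collinear ∩ AD ⟂ CE]
   → D = (-32/13, 121/13)
3. B_x = -136/39  [BA · ED = 1400/39 ∩ 2·signedArea(BEA) = -1615/39]
4. B_y = 43/39  [BA · ED = 1400/39 ∩ 2·signedArea(BEA) = -1615/39]
   → B = (-136/39, 43/39)

B = (-136/39, 43/39)
D = (-32/13, 121/13)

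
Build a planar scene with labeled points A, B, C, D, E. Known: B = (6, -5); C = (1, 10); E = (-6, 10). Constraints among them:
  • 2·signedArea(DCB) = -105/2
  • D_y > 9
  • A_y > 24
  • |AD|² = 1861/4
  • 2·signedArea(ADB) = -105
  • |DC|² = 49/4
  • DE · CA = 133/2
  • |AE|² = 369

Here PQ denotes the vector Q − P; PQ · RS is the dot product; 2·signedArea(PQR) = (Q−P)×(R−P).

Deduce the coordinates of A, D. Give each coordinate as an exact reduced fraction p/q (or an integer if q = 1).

A = (-18, 25)
D = (-5/2, 10)

1. D_x = -5/2  [line 15·x + 5·y + -25/2 = 0 ∩ |DC|² = 49/4]
2. D_y = 10  [line 15·x + 5·y + -25/2 = 0 ∩ |DC|² = 49/4]
   → D = (-5/2, 10)
3. A_x = -18  [2·signedArea(ADB) = -105 ∩ DE · CA = 133/2]
4. A_y = 25  [2·signedArea(ADB) = -105 ∩ DE · CA = 133/2]
   → A = (-18, 25)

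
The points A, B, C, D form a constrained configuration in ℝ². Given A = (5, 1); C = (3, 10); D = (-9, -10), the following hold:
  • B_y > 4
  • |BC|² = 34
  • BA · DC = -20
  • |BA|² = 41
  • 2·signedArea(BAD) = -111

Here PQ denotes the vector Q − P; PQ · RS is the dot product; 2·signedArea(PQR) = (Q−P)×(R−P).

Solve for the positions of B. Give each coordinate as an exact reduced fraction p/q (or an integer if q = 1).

1. B_x = 0  [2·signedArea(BAD) = -111 ∩ BA · DC = -20]
2. B_y = 5  [2·signedArea(BAD) = -111 ∩ BA · DC = -20]
   → B = (0, 5)

B = (0, 5)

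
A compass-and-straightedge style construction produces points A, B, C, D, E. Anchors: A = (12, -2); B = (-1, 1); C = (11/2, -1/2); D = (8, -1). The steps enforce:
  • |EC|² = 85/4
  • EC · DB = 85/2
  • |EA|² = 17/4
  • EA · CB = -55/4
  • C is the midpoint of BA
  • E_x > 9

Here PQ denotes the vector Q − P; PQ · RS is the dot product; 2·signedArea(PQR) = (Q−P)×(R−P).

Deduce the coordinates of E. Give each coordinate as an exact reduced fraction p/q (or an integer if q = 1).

1. E_x = 10  [EA · CB = -55/4 ∩ EC · DB = 85/2]
2. E_y = -3/2  [EA · CB = -55/4 ∩ EC · DB = 85/2]
   → E = (10, -3/2)

E = (10, -3/2)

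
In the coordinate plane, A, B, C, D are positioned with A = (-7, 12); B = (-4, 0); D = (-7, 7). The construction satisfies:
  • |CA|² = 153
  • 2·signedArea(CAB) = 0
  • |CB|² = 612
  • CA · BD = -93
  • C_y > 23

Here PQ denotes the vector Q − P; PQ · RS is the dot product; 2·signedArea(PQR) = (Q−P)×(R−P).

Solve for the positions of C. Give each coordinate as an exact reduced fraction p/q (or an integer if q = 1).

1. C_x = -10  [2·signedArea(CAB) = 0 ∩ CA · BD = -93]
2. C_y = 24  [2·signedArea(CAB) = 0 ∩ CA · BD = -93]
   → C = (-10, 24)

C = (-10, 24)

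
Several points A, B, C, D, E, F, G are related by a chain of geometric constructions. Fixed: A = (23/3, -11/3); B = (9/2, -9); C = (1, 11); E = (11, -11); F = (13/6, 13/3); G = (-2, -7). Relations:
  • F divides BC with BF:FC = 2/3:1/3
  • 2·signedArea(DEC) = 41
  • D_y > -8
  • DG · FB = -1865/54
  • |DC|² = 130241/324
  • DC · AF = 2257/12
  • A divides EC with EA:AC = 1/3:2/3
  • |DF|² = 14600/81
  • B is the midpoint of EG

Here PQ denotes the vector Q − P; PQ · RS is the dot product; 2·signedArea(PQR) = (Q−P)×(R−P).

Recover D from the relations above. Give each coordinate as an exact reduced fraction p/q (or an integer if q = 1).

1. D_x = 139/18  [2·signedArea(DEC) = 41 ∩ DG · FB = -1865/54]
2. D_y = -71/9  [2·signedArea(DEC) = 41 ∩ DG · FB = -1865/54]
   → D = (139/18, -71/9)

D = (139/18, -71/9)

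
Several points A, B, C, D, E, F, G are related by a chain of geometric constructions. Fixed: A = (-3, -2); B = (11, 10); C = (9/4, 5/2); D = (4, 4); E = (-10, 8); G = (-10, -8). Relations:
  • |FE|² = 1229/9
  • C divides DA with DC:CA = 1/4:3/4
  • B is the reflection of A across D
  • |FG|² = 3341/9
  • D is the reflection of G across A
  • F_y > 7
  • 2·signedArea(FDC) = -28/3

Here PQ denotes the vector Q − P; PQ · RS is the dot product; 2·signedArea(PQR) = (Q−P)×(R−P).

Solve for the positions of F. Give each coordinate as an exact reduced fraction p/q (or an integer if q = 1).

1. F_x = 5/3  [line 3/2·x + -7/4·y + 31/3 = 0 ∩ |FG|² = 3341/9]
2. F_y = 22/3  [line 3/2·x + -7/4·y + 31/3 = 0 ∩ |FG|² = 3341/9]
   → F = (5/3, 22/3)

F = (5/3, 22/3)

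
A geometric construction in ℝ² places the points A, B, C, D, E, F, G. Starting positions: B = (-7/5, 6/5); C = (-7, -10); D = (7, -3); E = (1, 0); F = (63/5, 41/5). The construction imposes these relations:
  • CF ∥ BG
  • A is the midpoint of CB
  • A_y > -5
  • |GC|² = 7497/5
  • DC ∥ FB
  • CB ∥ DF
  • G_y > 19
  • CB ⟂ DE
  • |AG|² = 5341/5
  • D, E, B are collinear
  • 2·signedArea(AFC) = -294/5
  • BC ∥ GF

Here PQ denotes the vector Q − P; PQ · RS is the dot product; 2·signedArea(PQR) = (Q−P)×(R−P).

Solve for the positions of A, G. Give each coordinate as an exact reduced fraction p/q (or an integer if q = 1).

1. A_x = -21/5  [A is the midpoint of CB]
2. A_y = -22/5  [A is the midpoint of CB]
   → A = (-21/5, -22/5)
3. G_x = 91/5  [BC ∥ GF ∩ CF ∥ BG]
4. G_y = 97/5  [BC ∥ GF ∩ CF ∥ BG]
   → G = (91/5, 97/5)

A = (-21/5, -22/5)
G = (91/5, 97/5)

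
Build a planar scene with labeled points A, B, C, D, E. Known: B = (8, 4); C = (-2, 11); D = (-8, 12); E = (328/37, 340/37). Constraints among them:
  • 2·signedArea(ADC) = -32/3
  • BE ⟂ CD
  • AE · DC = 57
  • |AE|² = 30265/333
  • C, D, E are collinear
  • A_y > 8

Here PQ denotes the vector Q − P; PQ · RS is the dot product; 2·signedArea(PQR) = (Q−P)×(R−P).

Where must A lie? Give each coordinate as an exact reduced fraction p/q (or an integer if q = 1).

1. A_x = -2/3  [2·signedArea(ADC) = -32/3 ∩ AE · DC = 57]
2. A_y = 9  [2·signedArea(ADC) = -32/3 ∩ AE · DC = 57]
   → A = (-2/3, 9)

A = (-2/3, 9)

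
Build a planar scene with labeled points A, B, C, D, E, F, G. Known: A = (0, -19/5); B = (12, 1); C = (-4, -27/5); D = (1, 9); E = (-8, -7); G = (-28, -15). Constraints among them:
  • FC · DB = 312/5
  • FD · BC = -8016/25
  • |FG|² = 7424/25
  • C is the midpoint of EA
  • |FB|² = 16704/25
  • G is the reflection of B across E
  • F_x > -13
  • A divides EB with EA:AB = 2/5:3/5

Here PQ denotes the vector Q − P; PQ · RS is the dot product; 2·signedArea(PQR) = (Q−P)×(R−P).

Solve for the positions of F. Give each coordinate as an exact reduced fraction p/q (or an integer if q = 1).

F = (-12, -43/5)

1. F_x = -12  [FD · BC = -8016/25 ∩ FC · DB = 312/5]
2. F_y = -43/5  [FD · BC = -8016/25 ∩ FC · DB = 312/5]
   → F = (-12, -43/5)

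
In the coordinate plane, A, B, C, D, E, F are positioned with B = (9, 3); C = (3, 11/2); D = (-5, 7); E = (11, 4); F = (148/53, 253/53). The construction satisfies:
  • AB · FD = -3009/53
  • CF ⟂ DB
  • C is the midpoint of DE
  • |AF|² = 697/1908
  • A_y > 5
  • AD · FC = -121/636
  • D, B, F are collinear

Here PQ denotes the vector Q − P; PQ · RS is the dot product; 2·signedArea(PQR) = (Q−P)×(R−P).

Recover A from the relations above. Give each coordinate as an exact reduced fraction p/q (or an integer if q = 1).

A = (7/3, 31/6)

1. A_x = 7/3  [AB · FD = -3009/53 ∩ AD · FC = -121/636]
2. A_y = 31/6  [AB · FD = -3009/53 ∩ AD · FC = -121/636]
   → A = (7/3, 31/6)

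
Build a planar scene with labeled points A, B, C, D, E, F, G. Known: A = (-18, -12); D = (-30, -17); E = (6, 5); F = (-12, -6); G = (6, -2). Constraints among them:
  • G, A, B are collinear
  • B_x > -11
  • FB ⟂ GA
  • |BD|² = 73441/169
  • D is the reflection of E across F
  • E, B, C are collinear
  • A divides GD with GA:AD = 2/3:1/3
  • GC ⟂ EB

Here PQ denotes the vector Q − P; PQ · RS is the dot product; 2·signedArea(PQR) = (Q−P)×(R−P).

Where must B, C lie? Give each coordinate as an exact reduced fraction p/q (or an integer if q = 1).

B = (-1818/169, -1518/169)
C = (34779846/13603993, 28933582/13603993)

1. B_x = -1818/169  [G, A, B are collinear ∩ FB ⟂ GA]
2. B_y = -1518/169  [G, A, B are collinear ∩ FB ⟂ GA]
   → B = (-1818/169, -1518/169)
3. C_x = 34779846/13603993  [E, B, C are collinear ∩ GC ⟂ EB]
4. C_y = 28933582/13603993  [E, B, C are collinear ∩ GC ⟂ EB]
   → C = (34779846/13603993, 28933582/13603993)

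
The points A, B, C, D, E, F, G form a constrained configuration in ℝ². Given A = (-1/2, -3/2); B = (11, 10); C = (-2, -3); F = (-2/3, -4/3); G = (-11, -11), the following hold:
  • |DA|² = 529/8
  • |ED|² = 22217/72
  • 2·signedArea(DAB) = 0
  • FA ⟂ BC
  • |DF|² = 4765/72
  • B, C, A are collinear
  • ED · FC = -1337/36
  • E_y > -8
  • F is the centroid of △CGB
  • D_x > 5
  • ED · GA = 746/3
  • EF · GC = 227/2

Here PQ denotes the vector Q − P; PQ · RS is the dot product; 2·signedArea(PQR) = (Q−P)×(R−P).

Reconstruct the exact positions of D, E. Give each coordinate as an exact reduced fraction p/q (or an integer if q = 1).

1. D_x = 21/4  [line -23/2·x + 23/2·y + 23/2 = 0 ∩ |DF|² = 4765/72]
2. D_y = 17/4  [line -23/2·x + 23/2·y + 23/2 = 0 ∩ |DF|² = 4765/72]
   → D = (21/4, 17/4)
3. E_x = -15/2  [ED · GA = 746/3 ∩ ED · FC = -1337/36]
4. E_y = -47/6  [ED · GA = 746/3 ∩ ED · FC = -1337/36]
   → E = (-15/2, -47/6)

D = (21/4, 17/4)
E = (-15/2, -47/6)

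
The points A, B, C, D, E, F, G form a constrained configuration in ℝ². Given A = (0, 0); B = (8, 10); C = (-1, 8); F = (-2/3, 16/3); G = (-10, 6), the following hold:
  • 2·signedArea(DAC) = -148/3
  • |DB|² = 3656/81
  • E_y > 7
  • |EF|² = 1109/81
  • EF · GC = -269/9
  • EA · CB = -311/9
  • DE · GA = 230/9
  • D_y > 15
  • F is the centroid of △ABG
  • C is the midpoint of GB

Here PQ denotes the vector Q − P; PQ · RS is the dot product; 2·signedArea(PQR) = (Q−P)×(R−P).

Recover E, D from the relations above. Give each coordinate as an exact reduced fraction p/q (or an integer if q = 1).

1. E_x = 19/9  [line -9·x + -2·y + 311/9 = 0 ∩ |EF|² = 1109/81]
2. E_y = 70/9  [line -9·x + -2·y + 311/9 = 0 ∩ |EF|² = 1109/81]
   → E = (19/9, 70/9)
3. D_x = 38/9  [DE · GA = 230/9 ∩ 2·signedArea(DAC) = -148/3]
4. D_y = 140/9  [DE · GA = 230/9 ∩ 2·signedArea(DAC) = -148/3]
   → D = (38/9, 140/9)

D = (38/9, 140/9)
E = (19/9, 70/9)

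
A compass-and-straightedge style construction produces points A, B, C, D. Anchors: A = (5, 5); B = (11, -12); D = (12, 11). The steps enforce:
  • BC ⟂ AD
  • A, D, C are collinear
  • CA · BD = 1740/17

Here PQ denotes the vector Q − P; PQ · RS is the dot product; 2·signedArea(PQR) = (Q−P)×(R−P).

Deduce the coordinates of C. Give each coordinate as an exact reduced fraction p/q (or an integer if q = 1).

C = (1/17, 13/17)

1. C_x = 1/17  [A, D, C are collinear ∩ BC ⟂ AD]
2. C_y = 13/17  [A, D, C are collinear ∩ BC ⟂ AD]
   → C = (1/17, 13/17)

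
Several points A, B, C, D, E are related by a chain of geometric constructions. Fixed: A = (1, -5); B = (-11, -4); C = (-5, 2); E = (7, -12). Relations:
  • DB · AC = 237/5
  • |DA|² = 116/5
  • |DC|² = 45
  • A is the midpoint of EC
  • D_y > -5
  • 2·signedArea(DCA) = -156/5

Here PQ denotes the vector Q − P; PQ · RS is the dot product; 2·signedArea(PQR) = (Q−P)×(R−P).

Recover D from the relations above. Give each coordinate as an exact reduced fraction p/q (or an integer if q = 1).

1. D_x = -19/5  [2·signedArea(DCA) = -156/5 ∩ DB · AC = 237/5]
2. D_y = -23/5  [2·signedArea(DCA) = -156/5 ∩ DB · AC = 237/5]
   → D = (-19/5, -23/5)

D = (-19/5, -23/5)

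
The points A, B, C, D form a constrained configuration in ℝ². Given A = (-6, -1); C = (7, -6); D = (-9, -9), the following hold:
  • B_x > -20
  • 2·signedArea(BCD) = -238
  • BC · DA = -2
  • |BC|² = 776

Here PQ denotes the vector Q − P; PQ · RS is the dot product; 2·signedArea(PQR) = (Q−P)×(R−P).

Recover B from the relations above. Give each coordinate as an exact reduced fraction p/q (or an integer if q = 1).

B = (-19, 4)

1. B_x = -19  [BC · DA = -2 ∩ 2·signedArea(BCD) = -238]
2. B_y = 4  [BC · DA = -2 ∩ 2·signedArea(BCD) = -238]
   → B = (-19, 4)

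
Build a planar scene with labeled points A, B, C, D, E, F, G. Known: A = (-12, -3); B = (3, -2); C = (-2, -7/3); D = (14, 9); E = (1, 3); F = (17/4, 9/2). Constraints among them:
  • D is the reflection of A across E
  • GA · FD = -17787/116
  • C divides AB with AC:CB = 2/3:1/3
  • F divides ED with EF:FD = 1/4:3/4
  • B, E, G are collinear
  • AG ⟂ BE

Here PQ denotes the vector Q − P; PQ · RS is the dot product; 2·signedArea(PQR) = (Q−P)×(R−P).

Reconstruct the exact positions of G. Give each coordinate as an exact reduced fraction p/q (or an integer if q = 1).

G = (37/29, 67/29)

1. G_x = 37/29  [B, E, G are collinear ∩ AG ⟂ BE]
2. G_y = 67/29  [B, E, G are collinear ∩ AG ⟂ BE]
   → G = (37/29, 67/29)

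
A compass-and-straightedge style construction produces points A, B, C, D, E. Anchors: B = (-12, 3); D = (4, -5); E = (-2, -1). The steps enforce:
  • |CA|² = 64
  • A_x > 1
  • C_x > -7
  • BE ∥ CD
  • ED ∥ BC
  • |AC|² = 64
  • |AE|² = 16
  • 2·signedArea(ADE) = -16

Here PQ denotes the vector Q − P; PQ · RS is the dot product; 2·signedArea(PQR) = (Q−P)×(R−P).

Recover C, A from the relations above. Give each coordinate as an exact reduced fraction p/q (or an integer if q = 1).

A = (2, -1)
C = (-6, -1)

1. C_x = -6  [BE ∥ CD ∩ ED ∥ BC]
2. C_y = -1  [BE ∥ CD ∩ ED ∥ BC]
   → C = (-6, -1)
3. A_x = 2  [line -4·x + -6·y + 2 = 0 ∩ |AC|² = 64]
4. A_y = -1  [line -4·x + -6·y + 2 = 0 ∩ |AC|² = 64]
   → A = (2, -1)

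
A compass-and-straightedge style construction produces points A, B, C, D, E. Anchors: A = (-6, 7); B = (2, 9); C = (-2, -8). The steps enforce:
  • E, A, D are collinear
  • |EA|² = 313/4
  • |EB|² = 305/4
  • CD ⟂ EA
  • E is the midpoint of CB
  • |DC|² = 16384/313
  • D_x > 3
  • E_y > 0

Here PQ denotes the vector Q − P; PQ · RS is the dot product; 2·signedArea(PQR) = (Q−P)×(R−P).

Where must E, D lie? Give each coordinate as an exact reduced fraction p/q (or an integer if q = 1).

D = (1038/313, -968/313)
E = (0, 1/2)

1. E_x = 0  [E is the midpoint of CB]
2. E_y = 1/2  [E is the midpoint of CB]
   → E = (0, 1/2)
3. D_x = 1038/313  [E, A, D are collinear ∩ CD ⟂ EA]
4. D_y = -968/313  [E, A, D are collinear ∩ CD ⟂ EA]
   → D = (1038/313, -968/313)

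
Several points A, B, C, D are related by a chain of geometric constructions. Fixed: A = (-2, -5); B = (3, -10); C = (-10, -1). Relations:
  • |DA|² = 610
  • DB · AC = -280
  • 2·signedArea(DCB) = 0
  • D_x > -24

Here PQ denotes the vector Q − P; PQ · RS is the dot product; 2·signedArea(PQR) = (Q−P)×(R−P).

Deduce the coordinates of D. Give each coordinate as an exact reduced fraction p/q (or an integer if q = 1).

1. D_x = -23  [2·signedArea(DCB) = 0 ∩ DB · AC = -280]
2. D_y = 8  [2·signedArea(DCB) = 0 ∩ DB · AC = -280]
   → D = (-23, 8)

D = (-23, 8)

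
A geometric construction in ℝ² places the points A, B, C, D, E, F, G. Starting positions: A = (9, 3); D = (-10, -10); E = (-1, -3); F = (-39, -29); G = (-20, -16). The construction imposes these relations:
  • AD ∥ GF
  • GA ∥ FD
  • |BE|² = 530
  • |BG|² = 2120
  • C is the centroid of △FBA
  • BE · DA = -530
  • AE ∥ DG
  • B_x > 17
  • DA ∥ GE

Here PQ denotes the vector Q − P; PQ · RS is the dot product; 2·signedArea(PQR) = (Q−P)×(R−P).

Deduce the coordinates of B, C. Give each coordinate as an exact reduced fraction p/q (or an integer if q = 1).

B = (18, 10)
C = (-4, -16/3)

1. B_x = 18  [line -19·x + -13·y + 472 = 0 ∩ |BG|² = 2120]
2. B_y = 10  [line -19·x + -13·y + 472 = 0 ∩ |BG|² = 2120]
   → B = (18, 10)
3. C_x = -4  [C is the centroid of △FBA]
4. C_y = -16/3  [C is the centroid of △FBA]
   → C = (-4, -16/3)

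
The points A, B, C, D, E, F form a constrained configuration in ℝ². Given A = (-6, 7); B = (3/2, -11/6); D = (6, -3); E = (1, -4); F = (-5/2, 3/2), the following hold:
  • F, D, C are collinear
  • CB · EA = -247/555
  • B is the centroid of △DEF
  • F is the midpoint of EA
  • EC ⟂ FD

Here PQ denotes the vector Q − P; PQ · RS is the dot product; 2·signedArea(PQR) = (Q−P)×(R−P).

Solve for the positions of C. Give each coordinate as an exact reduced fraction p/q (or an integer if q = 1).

C = (464/185, -213/185)

1. C_x = 464/185  [F, D, C are collinear ∩ EC ⟂ FD]
2. C_y = -213/185  [F, D, C are collinear ∩ EC ⟂ FD]
   → C = (464/185, -213/185)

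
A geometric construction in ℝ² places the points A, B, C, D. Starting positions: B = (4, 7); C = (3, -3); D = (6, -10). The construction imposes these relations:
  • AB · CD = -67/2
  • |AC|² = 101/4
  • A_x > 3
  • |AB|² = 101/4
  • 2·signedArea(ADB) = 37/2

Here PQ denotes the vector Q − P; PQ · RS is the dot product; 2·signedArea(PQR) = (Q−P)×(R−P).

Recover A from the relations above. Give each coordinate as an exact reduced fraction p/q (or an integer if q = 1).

1. A_x = 7/2  [2·signedArea(ADB) = 37/2 ∩ AB · CD = -67/2]
2. A_y = 2  [2·signedArea(ADB) = 37/2 ∩ AB · CD = -67/2]
   → A = (7/2, 2)

A = (7/2, 2)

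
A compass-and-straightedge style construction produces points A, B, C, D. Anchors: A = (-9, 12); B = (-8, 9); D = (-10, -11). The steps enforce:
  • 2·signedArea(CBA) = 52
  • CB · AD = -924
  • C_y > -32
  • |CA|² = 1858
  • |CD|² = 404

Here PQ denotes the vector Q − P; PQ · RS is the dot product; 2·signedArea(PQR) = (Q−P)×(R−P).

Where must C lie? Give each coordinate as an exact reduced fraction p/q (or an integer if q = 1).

C = (-12, -31)

1. C_x = -12  [2·signedArea(CBA) = 52 ∩ CB · AD = -924]
2. C_y = -31  [2·signedArea(CBA) = 52 ∩ CB · AD = -924]
   → C = (-12, -31)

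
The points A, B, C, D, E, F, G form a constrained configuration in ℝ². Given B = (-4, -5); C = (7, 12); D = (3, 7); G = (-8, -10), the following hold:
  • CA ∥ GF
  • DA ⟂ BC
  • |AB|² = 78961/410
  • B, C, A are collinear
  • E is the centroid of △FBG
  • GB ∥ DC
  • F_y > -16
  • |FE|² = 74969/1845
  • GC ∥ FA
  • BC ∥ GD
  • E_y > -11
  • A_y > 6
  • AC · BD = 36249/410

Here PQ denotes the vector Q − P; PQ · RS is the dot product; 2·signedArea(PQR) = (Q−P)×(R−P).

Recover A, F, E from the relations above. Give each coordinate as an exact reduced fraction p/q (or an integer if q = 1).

A = (1451/410, 2727/410)
E = (-9619/1230, -12443/1230)
F = (-4699/410, -6293/410)

1. A_x = 1451/410  [B, C, A are collinear ∩ DA ⟂ BC]
2. A_y = 2727/410  [B, C, A are collinear ∩ DA ⟂ BC]
   → A = (1451/410, 2727/410)
3. F_x = -4699/410  [GC ∥ FA ∩ CA ∥ GF]
4. F_y = -6293/410  [GC ∥ FA ∩ CA ∥ GF]
   → F = (-4699/410, -6293/410)
5. E_x = -9619/1230  [E is the centroid of △FBG]
6. E_y = -12443/1230  [E is the centroid of △FBG]
   → E = (-9619/1230, -12443/1230)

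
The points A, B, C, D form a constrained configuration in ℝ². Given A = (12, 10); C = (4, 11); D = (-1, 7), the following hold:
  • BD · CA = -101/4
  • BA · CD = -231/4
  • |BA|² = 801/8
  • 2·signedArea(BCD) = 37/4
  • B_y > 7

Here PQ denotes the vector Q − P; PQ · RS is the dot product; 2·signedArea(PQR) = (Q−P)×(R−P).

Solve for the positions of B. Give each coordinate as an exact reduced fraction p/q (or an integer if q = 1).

B = (9/4, 31/4)

1. B_x = 9/4  [BD · CA = -101/4 ∩ BA · CD = -231/4]
2. B_y = 31/4  [BD · CA = -101/4 ∩ BA · CD = -231/4]
   → B = (9/4, 31/4)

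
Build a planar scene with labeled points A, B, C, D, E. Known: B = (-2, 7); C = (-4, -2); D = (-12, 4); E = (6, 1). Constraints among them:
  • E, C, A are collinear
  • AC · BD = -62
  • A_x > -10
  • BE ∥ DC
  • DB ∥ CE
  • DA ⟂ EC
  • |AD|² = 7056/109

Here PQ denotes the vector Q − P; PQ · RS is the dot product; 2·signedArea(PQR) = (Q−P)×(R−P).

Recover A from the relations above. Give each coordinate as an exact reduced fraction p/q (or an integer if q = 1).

A = (-1056/109, -404/109)

1. A_x = -1056/109  [E, C, A are collinear ∩ DA ⟂ EC]
2. A_y = -404/109  [E, C, A are collinear ∩ DA ⟂ EC]
   → A = (-1056/109, -404/109)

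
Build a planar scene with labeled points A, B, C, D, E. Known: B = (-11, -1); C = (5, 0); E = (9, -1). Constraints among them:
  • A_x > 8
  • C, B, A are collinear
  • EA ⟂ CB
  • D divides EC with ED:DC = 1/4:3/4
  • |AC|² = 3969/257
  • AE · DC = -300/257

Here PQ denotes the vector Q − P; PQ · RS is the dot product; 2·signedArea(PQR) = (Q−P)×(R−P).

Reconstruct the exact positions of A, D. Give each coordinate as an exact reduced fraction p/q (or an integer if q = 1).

1. A_x = 2293/257  [C, B, A are collinear ∩ EA ⟂ CB]
2. A_y = 63/257  [C, B, A are collinear ∩ EA ⟂ CB]
   → A = (2293/257, 63/257)
3. D_x = 8  [D divides EC with ED:DC = 1/4:3/4]
4. D_y = -3/4  [D divides EC with ED:DC = 1/4:3/4]
   → D = (8, -3/4)

A = (2293/257, 63/257)
D = (8, -3/4)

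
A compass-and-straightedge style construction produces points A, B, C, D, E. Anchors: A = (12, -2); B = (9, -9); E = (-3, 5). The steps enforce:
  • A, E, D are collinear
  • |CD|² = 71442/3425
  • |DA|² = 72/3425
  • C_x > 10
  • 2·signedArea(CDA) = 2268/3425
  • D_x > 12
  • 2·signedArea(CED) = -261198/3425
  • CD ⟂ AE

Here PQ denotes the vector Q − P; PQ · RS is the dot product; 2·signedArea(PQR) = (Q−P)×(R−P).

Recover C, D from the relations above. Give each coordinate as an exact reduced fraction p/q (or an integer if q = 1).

1. D_x = 1662/137  [line -7·x + -15·y + 54 = 0 ∩ |DA|² = 72/3425]
2. D_y = -1412/685  [line -7·x + -15·y + 54 = 0 ∩ |DA|² = 72/3425]
   → D = (1662/137, -1412/685)
3. C_x = 51/5  [2·signedArea(CED) = -261198/3425 ∩ CD ⟂ AE]
4. C_y = -31/5  [2·signedArea(CED) = -261198/3425 ∩ CD ⟂ AE]
   → C = (51/5, -31/5)

C = (51/5, -31/5)
D = (1662/137, -1412/685)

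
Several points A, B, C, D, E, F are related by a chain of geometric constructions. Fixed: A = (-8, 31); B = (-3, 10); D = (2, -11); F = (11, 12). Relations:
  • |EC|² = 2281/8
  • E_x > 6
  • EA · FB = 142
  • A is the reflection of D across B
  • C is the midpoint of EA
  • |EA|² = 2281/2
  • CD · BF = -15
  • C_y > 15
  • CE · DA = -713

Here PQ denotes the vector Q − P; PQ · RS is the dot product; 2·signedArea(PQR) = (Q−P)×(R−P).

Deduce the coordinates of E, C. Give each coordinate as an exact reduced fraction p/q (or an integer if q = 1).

C = (-3/4, 63/4)
E = (13/2, 1/2)

1. E_x = 13/2  [line 14·x + 2·y + -92 = 0 ∩ |EA|² = 2281/2]
2. E_y = 1/2  [line 14·x + 2·y + -92 = 0 ∩ |EA|² = 2281/2]
   → E = (13/2, 1/2)
3. C_x = -3/4  [C is the midpoint of EA]
4. C_y = 63/4  [C is the midpoint of EA]
   → C = (-3/4, 63/4)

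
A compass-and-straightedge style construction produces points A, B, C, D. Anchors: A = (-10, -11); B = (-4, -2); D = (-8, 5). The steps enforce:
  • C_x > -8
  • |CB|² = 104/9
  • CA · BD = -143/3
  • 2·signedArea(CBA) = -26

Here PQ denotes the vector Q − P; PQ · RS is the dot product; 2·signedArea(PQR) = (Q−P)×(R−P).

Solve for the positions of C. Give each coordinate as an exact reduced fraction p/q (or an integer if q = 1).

1. C_x = -22/3  [CA · BD = -143/3 ∩ 2·signedArea(CBA) = -26]
2. C_y = -8/3  [CA · BD = -143/3 ∩ 2·signedArea(CBA) = -26]
   → C = (-22/3, -8/3)

C = (-22/3, -8/3)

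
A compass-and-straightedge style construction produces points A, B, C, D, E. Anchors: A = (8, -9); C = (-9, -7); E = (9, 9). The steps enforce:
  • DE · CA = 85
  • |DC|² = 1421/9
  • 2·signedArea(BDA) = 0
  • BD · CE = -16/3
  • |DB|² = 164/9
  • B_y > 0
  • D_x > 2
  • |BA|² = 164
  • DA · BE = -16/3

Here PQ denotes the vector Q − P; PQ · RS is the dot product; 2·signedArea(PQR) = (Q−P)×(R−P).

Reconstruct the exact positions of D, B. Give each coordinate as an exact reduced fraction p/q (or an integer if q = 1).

1. D_x = 8/3  [line -17·x + 2·y + 50 = 0 ∩ |DC|² = 1421/9]
2. D_y = -7/3  [line -17·x + 2·y + 50 = 0 ∩ |DC|² = 1421/9]
   → D = (8/3, -7/3)
3. B_x = 0  [DA · BE = -16/3 ∩ 2·signedArea(BDA) = 0]
4. B_y = 1  [DA · BE = -16/3 ∩ 2·signedArea(BDA) = 0]
   → B = (0, 1)

B = (0, 1)
D = (8/3, -7/3)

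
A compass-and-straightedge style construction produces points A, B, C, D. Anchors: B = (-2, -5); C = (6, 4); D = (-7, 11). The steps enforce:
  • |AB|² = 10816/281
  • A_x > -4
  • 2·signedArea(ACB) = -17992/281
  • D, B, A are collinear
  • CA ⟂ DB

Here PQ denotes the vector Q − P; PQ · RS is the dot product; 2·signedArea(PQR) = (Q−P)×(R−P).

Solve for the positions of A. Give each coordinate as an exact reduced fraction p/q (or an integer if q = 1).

A = (-1082/281, 259/281)

1. A_x = -1082/281  [D, B, A are collinear ∩ CA ⟂ DB]
2. A_y = 259/281  [D, B, A are collinear ∩ CA ⟂ DB]
   → A = (-1082/281, 259/281)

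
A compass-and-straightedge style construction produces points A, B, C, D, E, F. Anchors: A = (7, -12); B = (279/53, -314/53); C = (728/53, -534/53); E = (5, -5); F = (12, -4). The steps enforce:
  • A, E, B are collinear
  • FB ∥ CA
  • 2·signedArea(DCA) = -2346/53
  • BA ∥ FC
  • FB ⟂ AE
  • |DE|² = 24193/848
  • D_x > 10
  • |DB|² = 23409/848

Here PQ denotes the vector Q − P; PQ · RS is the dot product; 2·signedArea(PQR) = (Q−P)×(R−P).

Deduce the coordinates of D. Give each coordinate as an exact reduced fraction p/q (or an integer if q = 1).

1. D_x = 2187/212  [line 102/53·x + -357/53·y + -2652/53 = 0 ∩ |DE|² = 24193/848]
2. D_y = -475/106  [line 102/53·x + -357/53·y + -2652/53 = 0 ∩ |DE|² = 24193/848]
   → D = (2187/212, -475/106)

D = (2187/212, -475/106)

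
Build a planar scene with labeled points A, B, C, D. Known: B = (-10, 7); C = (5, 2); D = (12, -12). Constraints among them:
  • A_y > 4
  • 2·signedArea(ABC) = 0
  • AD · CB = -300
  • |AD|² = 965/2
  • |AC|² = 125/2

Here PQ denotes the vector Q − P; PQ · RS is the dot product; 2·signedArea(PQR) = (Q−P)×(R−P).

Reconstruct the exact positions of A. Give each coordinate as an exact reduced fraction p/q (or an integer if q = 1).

A = (-5/2, 9/2)

1. A_x = -5/2  [2·signedArea(ABC) = 0 ∩ AD · CB = -300]
2. A_y = 9/2  [2·signedArea(ABC) = 0 ∩ AD · CB = -300]
   → A = (-5/2, 9/2)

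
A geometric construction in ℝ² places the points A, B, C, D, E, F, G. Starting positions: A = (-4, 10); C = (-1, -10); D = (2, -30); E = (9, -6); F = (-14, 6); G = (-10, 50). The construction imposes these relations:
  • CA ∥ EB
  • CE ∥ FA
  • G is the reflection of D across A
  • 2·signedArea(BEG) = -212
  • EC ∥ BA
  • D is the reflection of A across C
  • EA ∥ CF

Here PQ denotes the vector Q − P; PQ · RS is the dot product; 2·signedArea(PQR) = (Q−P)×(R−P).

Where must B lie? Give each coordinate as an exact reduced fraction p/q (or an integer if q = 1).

1. B_x = 6  [EC ∥ BA ∩ CA ∥ EB]
2. B_y = 14  [EC ∥ BA ∩ CA ∥ EB]
   → B = (6, 14)

B = (6, 14)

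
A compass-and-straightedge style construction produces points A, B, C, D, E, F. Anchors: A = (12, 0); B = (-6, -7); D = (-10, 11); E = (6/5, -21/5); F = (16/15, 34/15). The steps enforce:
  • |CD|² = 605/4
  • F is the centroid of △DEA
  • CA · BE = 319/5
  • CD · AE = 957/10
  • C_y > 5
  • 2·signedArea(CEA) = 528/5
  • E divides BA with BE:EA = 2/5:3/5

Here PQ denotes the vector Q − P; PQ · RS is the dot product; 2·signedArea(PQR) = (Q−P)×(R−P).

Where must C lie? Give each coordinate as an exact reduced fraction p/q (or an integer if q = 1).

1. C_x = 1  [CA · BE = 319/5 ∩ 2·signedArea(CEA) = 528/5]
2. C_y = 11/2  [CA · BE = 319/5 ∩ 2·signedArea(CEA) = 528/5]
   → C = (1, 11/2)

C = (1, 11/2)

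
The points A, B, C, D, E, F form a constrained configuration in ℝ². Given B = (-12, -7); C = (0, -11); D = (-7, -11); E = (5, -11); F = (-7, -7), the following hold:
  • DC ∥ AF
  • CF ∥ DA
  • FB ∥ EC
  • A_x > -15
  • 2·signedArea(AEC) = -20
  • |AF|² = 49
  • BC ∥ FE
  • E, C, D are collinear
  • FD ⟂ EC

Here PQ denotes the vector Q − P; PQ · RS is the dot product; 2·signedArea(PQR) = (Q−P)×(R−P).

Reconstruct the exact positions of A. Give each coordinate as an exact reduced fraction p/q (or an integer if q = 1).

A = (-14, -7)

1. A_x = -14  [DC ∥ AF ∩ CF ∥ DA]
2. A_y = -7  [DC ∥ AF ∩ CF ∥ DA]
   → A = (-14, -7)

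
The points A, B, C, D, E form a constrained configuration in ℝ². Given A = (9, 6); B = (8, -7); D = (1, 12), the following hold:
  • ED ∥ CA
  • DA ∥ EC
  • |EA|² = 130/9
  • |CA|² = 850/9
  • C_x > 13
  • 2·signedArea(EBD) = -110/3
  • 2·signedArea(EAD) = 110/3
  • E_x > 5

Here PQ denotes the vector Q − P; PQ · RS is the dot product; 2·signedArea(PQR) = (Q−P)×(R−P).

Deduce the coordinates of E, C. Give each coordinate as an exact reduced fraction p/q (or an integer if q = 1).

C = (14, -7/3)
E = (6, 11/3)

1. E_x = 6  [2·signedArea(EAD) = 110/3 ∩ 2·signedArea(EBD) = -110/3]
2. E_y = 11/3  [2·signedArea(EAD) = 110/3 ∩ 2·signedArea(EBD) = -110/3]
   → E = (6, 11/3)
3. C_x = 14  [ED ∥ CA ∩ DA ∥ EC]
4. C_y = -7/3  [ED ∥ CA ∩ DA ∥ EC]
   → C = (14, -7/3)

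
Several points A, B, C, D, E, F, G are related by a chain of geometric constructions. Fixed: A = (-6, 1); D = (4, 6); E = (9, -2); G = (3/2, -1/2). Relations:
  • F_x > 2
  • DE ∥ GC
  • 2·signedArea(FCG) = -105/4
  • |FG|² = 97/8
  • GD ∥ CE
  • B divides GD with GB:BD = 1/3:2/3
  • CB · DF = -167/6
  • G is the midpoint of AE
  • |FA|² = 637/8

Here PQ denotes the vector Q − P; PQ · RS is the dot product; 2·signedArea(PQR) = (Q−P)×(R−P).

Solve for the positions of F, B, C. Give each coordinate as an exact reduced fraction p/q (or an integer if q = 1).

B = (7/3, 5/3)
C = (13/2, -17/2)
F = (11/4, 11/4)

1. B_x = 7/3  [B divides GD with GB:BD = 1/3:2/3]
2. B_y = 5/3  [B divides GD with GB:BD = 1/3:2/3]
   → B = (7/3, 5/3)
3. C_x = 13/2  [GD ∥ CE ∩ DE ∥ GC]
4. C_y = -17/2  [GD ∥ CE ∩ DE ∥ GC]
   → C = (13/2, -17/2)
5. F_x = 11/4  [2·signedArea(FCG) = -105/4 ∩ CB · DF = -167/6]
6. F_y = 11/4  [2·signedArea(FCG) = -105/4 ∩ CB · DF = -167/6]
   → F = (11/4, 11/4)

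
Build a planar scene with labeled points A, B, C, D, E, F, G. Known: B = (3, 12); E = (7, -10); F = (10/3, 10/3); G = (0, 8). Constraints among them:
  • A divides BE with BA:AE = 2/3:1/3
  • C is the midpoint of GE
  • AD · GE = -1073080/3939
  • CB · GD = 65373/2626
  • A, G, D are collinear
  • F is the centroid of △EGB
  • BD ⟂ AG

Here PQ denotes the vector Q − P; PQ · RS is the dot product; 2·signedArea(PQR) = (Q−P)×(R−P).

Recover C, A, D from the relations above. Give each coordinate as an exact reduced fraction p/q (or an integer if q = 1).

1. C_x = 7/2  [C is the midpoint of GE]
2. C_y = -1  [C is the midpoint of GE]
   → C = (7/2, -1)
3. A_x = 17/3  [A divides BE with BA:AE = 2/3:1/3]
4. A_y = -8/3  [A divides BE with BA:AE = 2/3:1/3]
   → A = (17/3, -8/3)
5. D_x = -1309/1313  [A, G, D are collinear ∩ BD ⟂ AG]
6. D_y = 12968/1313  [A, G, D are collinear ∩ BD ⟂ AG]
   → D = (-1309/1313, 12968/1313)

A = (17/3, -8/3)
C = (7/2, -1)
D = (-1309/1313, 12968/1313)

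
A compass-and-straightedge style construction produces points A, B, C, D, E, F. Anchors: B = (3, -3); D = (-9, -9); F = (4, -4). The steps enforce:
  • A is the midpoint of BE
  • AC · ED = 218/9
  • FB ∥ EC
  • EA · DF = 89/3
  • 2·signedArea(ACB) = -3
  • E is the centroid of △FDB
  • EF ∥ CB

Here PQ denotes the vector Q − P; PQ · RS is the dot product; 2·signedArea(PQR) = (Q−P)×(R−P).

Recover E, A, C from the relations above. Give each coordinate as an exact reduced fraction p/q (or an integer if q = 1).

1. E_x = -2/3  [E is the centroid of △FDB]
2. E_y = -16/3  [E is the centroid of △FDB]
   → E = (-2/3, -16/3)
3. A_x = 7/6  [A is the midpoint of BE]
4. A_y = -25/6  [A is the midpoint of BE]
   → A = (7/6, -25/6)
5. C_x = -5/3  [EF ∥ CB ∩ FB ∥ EC]
6. C_y = -13/3  [EF ∥ CB ∩ FB ∥ EC]
   → C = (-5/3, -13/3)

A = (7/6, -25/6)
C = (-5/3, -13/3)
E = (-2/3, -16/3)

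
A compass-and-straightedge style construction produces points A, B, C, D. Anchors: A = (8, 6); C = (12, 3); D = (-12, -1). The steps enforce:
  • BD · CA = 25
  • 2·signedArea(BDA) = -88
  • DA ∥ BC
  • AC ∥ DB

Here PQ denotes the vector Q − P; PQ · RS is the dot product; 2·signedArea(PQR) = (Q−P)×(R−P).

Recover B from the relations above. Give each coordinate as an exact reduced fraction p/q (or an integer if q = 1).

B = (-8, -4)

1. B_x = -8  [DA ∥ BC ∩ AC ∥ DB]
2. B_y = -4  [DA ∥ BC ∩ AC ∥ DB]
   → B = (-8, -4)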